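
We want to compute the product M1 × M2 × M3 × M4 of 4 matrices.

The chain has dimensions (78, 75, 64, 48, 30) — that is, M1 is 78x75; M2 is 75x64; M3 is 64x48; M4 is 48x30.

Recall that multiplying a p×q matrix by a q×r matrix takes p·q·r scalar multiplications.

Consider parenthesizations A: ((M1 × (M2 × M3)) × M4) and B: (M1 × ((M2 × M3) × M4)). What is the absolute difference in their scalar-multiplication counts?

109620

Order A = ((M1 × (M2 × M3)) × M4): (M2 × M3): 75×64 by 64×48 → 75×48, cost 75·64·48 = 230400; (M1 × (M2 × M3)): 78×75 by 75×48 → 78×48, cost 78·75·48 = 280800; cumulative 511200; ((M1 × (M2 × M3)) × M4): 78×48 by 48×30 → 78×30, cost 78·48·30 = 112320; cumulative 623520. Total 623520.
Order B = (M1 × ((M2 × M3) × M4)): (M2 × M3): 75×64 by 64×48 → 75×48, cost 75·64·48 = 230400; ((M2 × M3) × M4): 75×48 by 48×30 → 75×30, cost 75·48·30 = 108000; cumulative 338400; (M1 × ((M2 × M3) × M4)): 78×75 by 75×30 → 78×30, cost 78·75·30 = 175500; cumulative 513900. Total 513900.
Difference: |623520 − 513900| = 109620.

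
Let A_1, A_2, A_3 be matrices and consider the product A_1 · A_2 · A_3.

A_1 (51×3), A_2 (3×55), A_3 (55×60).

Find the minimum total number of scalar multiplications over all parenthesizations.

Order (A_1 · (A_2 · A_3)): (A_2 · A_3): 3×55 by 55×60 → 3×60, cost 3·55·60 = 9900; (A_1 · (A_2 · A_3)): 51×3 by 3×60 → 51×60, cost 51·3·60 = 9180; cumulative 19080. Total 19080.
Order ((A_1 · A_2) · A_3): (A_1 · A_2): 51×3 by 3×55 → 51×55, cost 51·3·55 = 8415; ((A_1 · A_2) · A_3): 51×55 by 55×60 → 51×60, cost 51·55·60 = 168300; cumulative 176715. Total 176715.
Minimum: 19080.

19080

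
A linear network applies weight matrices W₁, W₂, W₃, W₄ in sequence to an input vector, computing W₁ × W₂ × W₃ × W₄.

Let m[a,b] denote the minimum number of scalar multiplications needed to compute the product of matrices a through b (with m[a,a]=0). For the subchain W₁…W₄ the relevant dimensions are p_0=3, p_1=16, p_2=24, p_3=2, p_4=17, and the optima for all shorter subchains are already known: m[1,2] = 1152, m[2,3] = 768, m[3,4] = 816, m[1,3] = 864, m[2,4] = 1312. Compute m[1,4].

966

m[1,4] = min over k∈[1,3] of m[1,k]+m[k+1,4]+p_{0}·p_k·p_{4}.
k=1: 0 + 1312 + 3·16·17 = 2128; k=2: 1152 + 816 + 3·24·17 = 3192; k=3: 864 + 0 + 3·2·17 = 966.
Minimum: 966 at k=3.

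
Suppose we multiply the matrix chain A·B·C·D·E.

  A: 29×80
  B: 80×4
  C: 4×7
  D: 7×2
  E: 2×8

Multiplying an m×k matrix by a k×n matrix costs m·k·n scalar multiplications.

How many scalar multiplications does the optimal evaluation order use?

Adjacent pairs: AB = 29·80·4 = 9280; BC = 80·4·7 = 2240; CD = 4·7·2 = 56; DE = 7·2·8 = 112.
Length 3: A..C: k=1: 0+2240+29·80·7=18480; k=2: 9280+0+29·4·7=10092 → min 10092 | B..D: k=2: 0+56+80·4·2=696; k=3: 2240+0+80·7·2=3360 → min 696 | C..E: k=3: 0+112+4·7·8=336; k=4: 56+0+4·2·8=120 → min 120.
Length 4: A..D: k=1: 0+696+29·80·2=5336; k=2: 9280+56+29·4·2=9568; k=3: 10092+0+29·7·2=10498 → min 5336 | B..E: k=2: 0+120+80·4·8=2680; k=3: 2240+112+80·7·8=6832; k=4: 696+0+80·2·8=1976 → min 1976.
Length 5: A..E: k=1: 0+1976+29·80·8=20536; k=2: 9280+120+29·4·8=10328; k=3: 10092+112+29·7·8=11828; k=4: 5336+0+29·2·8=5800 → min 5800.
Optimal order: ((A·(B·(C·D)))·E) with cost 5800.

5800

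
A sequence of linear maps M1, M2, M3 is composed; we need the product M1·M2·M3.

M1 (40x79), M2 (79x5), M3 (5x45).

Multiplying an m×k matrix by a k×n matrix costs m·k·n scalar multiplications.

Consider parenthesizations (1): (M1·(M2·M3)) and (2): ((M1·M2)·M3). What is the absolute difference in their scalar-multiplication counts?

135175

Order (1) = (M1·(M2·M3)): (M2·M3): 79×5 by 5×45 → 79×45, cost 79·5·45 = 17775; (M1·(M2·M3)): 40×79 by 79×45 → 40×45, cost 40·79·45 = 142200; cumulative 159975. Total 159975.
Order (2) = ((M1·M2)·M3): (M1·M2): 40×79 by 79×5 → 40×5, cost 40·79·5 = 15800; ((M1·M2)·M3): 40×5 by 5×45 → 40×45, cost 40·5·45 = 9000; cumulative 24800. Total 24800.
Difference: |159975 − 24800| = 135175.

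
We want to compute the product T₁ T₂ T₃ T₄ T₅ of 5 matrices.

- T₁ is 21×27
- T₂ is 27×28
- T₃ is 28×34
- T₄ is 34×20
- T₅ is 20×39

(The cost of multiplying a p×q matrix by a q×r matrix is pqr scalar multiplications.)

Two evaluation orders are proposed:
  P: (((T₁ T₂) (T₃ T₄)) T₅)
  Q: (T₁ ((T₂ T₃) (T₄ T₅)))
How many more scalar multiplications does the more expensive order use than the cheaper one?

Order P = (((T₁ T₂) (T₃ T₄)) T₅): (T₁ T₂): 21×27 by 27×28 → 21×28, cost 21·27·28 = 15876; (T₃ T₄): 28×34 by 34×20 → 28×20, cost 28·34·20 = 19040; ((T₁ T₂) (T₃ T₄)): 21×28 by 28×20 → 21×20, cost 21·28·20 = 11760; cumulative 46676; (((T₁ T₂) (T₃ T₄)) T₅): 21×20 by 20×39 → 21×39, cost 21·20·39 = 16380; cumulative 63056. Total 63056.
Order Q = (T₁ ((T₂ T₃) (T₄ T₅))): (T₂ T₃): 27×28 by 28×34 → 27×34, cost 27·28·34 = 25704; (T₄ T₅): 34×20 by 20×39 → 34×39, cost 34·20·39 = 26520; ((T₂ T₃) (T₄ T₅)): 27×34 by 34×39 → 27×39, cost 27·34·39 = 35802; cumulative 88026; (T₁ ((T₂ T₃) (T₄ T₅))): 21×27 by 27×39 → 21×39, cost 21·27·39 = 22113; cumulative 110139. Total 110139.
Difference: |63056 − 110139| = 47083.

47083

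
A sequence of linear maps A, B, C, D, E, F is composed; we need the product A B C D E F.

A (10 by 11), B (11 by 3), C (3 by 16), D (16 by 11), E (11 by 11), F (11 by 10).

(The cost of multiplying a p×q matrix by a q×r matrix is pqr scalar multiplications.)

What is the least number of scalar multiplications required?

1851

Adjacent pairs: AB = 10·11·3 = 330; BC = 11·3·16 = 528; CD = 3·16·11 = 528; DE = 16·11·11 = 1936; EF = 11·11·10 = 1210.
Length 3: A..C: k=1: 0+528+10·11·16=2288; k=2: 330+0+10·3·16=810 → min 810 | B..D: k=2: 0+528+11·3·11=891; k=3: 528+0+11·16·11=2464 → min 891 | C..E: k=3: 0+1936+3·16·11=2464; k=4: 528+0+3·11·11=891 → min 891 | D..F: k=4: 0+1210+16·11·10=2970; k=5: 1936+0+16·11·10=3696 → min 2970.
Length 4: A..D: k=1: 0+891+10·11·11=2101; k=2: 330+528+10·3·11=1188; k=3: 810+0+10·16·11=2570 → min 1188 | B..E: k=2: 0+891+11·3·11=1254; k=3: 528+1936+11·16·11=4400; k=4: 891+0+11·11·11=2222 → min 1254 | C..F: k=3: 0+2970+3·16·10=3450; k=4: 528+1210+3·11·10=2068; k=5: 891+0+3·11·10=1221 → min 1221.
Length 5: A..E: k=1: 0+1254+10·11·11=2464; k=2: 330+891+10·3·11=1551; k=3: 810+1936+10·16·11=4506; k=4: 1188+0+10·11·11=2398 → min 1551 | B..F: k=2: 0+1221+11·3·10=1551; k=3: 528+2970+11·16·10=5258; k=4: 891+1210+11·11·10=3311; k=5: 1254+0+11·11·10=2464 → min 1551.
Length 6: A..F: k=1: 0+1551+10·11·10=2651; k=2: 330+1221+10·3·10=1851; k=3: 810+2970+10·16·10=5380; k=4: 1188+1210+10·11·10=3498; k=5: 1551+0+10·11·10=2651 → min 1851.
Optimal order: ((A B) (((C D) E) F)) with cost 1851.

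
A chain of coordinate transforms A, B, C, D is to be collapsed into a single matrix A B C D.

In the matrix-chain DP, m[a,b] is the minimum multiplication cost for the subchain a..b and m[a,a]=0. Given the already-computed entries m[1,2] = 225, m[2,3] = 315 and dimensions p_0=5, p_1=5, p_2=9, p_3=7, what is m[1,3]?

490

m[1,3] = min over k∈[1,2] of m[1,k]+m[k+1,3]+p_{0}·p_k·p_{3}.
k=1: 0 + 315 + 5·5·7 = 490; k=2: 225 + 0 + 5·9·7 = 540.
Minimum: 490 at k=1.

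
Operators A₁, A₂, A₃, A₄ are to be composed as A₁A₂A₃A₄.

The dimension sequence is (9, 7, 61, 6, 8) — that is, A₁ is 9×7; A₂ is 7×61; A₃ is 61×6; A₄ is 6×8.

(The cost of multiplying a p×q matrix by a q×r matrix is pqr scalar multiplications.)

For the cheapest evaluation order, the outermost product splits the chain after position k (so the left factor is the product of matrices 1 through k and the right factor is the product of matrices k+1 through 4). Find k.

3

Adjacent pairs: A₁A₂ = 9·7·61 = 3843; A₂A₃ = 7·61·6 = 2562; A₃A₄ = 61·6·8 = 2928.
Length 3: A₁..A₃: k=1: 0+2562+9·7·6=2940; k=2: 3843+0+9·61·6=7137 → min 2940 | A₂..A₄: k=2: 0+2928+7·61·8=6344; k=3: 2562+0+7·6·8=2898 → min 2898.
Top-level splits: k=1: (A₁..A₁)·(A₂..A₄) → 0+2898+9·7·8 = 3402; k=2: (A₁..A₂)·(A₃..A₄) → 3843+2928+9·61·8 = 11163; k=3: (A₁..A₃)·(A₄..A₄) → 2940+0+9·6·8 = 3372.
Best split is after A₃, i.e. k = 3.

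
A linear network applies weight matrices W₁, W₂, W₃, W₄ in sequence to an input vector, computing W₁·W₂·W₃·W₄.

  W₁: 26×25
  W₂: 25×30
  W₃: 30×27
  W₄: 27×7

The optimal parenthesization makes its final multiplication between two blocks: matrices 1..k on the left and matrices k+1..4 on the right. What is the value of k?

Adjacent pairs: W₁W₂ = 26·25·30 = 19500; W₂W₃ = 25·30·27 = 20250; W₃W₄ = 30·27·7 = 5670.
Length 3: W₁..W₃: k=1: 0+20250+26·25·27=37800; k=2: 19500+0+26·30·27=40560 → min 37800 | W₂..W₄: k=2: 0+5670+25·30·7=10920; k=3: 20250+0+25·27·7=24975 → min 10920.
Top-level splits: k=1: (W₁..W₁)·(W₂..W₄) → 0+10920+26·25·7 = 15470; k=2: (W₁..W₂)·(W₃..W₄) → 19500+5670+26·30·7 = 30630; k=3: (W₁..W₃)·(W₄..W₄) → 37800+0+26·27·7 = 42714.
Best split is after W₁, i.e. k = 1.

1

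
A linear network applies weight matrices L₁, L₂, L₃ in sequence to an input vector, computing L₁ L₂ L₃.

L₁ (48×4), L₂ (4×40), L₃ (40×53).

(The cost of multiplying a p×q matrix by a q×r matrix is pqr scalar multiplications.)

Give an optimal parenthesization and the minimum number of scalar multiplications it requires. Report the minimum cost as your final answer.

(L₁ (L₂ L₃)): cost 18656.
((L₁ L₂) L₃): cost 109440.
Optimal: (L₁ (L₂ L₃)) with cost 18656.

18656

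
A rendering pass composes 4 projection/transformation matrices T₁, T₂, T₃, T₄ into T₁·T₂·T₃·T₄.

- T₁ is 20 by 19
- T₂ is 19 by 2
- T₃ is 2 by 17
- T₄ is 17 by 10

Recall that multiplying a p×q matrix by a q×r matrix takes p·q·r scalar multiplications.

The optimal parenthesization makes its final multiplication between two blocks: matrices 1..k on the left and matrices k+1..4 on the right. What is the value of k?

Adjacent pairs: T₁T₂ = 20·19·2 = 760; T₂T₃ = 19·2·17 = 646; T₃T₄ = 2·17·10 = 340.
Length 3: T₁..T₃: k=1: 0+646+20·19·17=7106; k=2: 760+0+20·2·17=1440 → min 1440 | T₂..T₄: k=2: 0+340+19·2·10=720; k=3: 646+0+19·17·10=3876 → min 720.
Top-level splits: k=1: (T₁..T₁)·(T₂..T₄) → 0+720+20·19·10 = 4520; k=2: (T₁..T₂)·(T₃..T₄) → 760+340+20·2·10 = 1500; k=3: (T₁..T₃)·(T₄..T₄) → 1440+0+20·17·10 = 4840.
Best split is after T₂, i.e. k = 2.

2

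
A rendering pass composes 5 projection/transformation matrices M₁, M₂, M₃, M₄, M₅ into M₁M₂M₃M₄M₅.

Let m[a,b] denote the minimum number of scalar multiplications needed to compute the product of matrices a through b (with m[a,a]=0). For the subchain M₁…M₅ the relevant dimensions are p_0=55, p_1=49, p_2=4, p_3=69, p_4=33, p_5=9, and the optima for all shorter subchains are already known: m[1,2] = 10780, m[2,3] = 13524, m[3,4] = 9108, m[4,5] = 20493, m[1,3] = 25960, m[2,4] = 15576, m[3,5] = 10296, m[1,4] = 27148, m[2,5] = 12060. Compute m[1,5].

23056

m[1,5] = min over k∈[1,4] of m[1,k]+m[k+1,5]+p_{0}·p_k·p_{5}.
k=1: 0 + 12060 + 55·49·9 = 36315; k=2: 10780 + 10296 + 55·4·9 = 23056; k=3: 25960 + 20493 + 55·69·9 = 80608; k=4: 27148 + 0 + 55·33·9 = 43483.
Minimum: 23056 at k=2.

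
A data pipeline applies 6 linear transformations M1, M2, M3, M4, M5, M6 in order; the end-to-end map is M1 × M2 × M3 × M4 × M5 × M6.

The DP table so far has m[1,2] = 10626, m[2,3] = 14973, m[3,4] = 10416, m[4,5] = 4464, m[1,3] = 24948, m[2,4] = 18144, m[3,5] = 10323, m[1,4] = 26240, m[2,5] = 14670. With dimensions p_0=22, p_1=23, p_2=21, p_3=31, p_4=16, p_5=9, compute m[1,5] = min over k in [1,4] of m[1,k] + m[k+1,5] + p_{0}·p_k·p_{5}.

19224

m[1,5] = min over k∈[1,4] of m[1,k]+m[k+1,5]+p_{0}·p_k·p_{5}.
k=1: 0 + 14670 + 22·23·9 = 19224; k=2: 10626 + 10323 + 22·21·9 = 25107; k=3: 24948 + 4464 + 22·31·9 = 35550; k=4: 26240 + 0 + 22·16·9 = 29408.
Minimum: 19224 at k=1.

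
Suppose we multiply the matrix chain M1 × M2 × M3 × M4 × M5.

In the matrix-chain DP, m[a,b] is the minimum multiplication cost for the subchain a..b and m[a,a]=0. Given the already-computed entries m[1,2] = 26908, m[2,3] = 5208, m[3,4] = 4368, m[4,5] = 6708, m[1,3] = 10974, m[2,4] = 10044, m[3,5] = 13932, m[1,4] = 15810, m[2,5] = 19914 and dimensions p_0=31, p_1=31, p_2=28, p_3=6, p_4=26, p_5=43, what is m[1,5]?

m[1,5] = min over k∈[1,4] of m[1,k]+m[k+1,5]+p_{0}·p_k·p_{5}.
k=1: 0 + 19914 + 31·31·43 = 61237; k=2: 26908 + 13932 + 31·28·43 = 78164; k=3: 10974 + 6708 + 31·6·43 = 25680; k=4: 15810 + 0 + 31·26·43 = 50468.
Minimum: 25680 at k=3.

25680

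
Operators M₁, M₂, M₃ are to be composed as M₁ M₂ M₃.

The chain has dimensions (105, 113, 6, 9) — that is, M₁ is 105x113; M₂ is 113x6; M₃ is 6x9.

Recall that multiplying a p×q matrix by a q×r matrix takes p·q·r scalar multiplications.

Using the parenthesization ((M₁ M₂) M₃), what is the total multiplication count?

(M₁ M₂): 105×113 by 113×6 → 105×6, cost 105·113·6 = 71190
((M₁ M₂) M₃): 105×6 by 6×9 → 105×9, cost 105·6·9 = 5670; cumulative 76860
Total: 76860 scalar multiplications.

76860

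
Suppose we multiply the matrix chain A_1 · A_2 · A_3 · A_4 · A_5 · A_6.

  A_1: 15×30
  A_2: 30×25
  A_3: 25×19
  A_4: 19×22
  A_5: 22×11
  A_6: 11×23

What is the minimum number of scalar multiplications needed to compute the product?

Adjacent pairs: A_1A_2 = 15·30·25 = 11250; A_2A_3 = 30·25·19 = 14250; A_3A_4 = 25·19·22 = 10450; A_4A_5 = 19·22·11 = 4598; A_5A_6 = 22·11·23 = 5566.
Length 3: A_1..A_3: k=1: 0+14250+15·30·19=22800; k=2: 11250+0+15·25·19=18375 → min 18375 | A_2..A_4: k=2: 0+10450+30·25·22=26950; k=3: 14250+0+30·19·22=26790 → min 26790 | A_3..A_5: k=3: 0+4598+25·19·11=9823; k=4: 10450+0+25·22·11=16500 → min 9823 | A_4..A_6: k=4: 0+5566+19·22·23=15180; k=5: 4598+0+19·11·23=9405 → min 9405.
Length 4: A_1..A_4: k=1: 0+26790+15·30·22=36690; k=2: 11250+10450+15·25·22=29950; k=3: 18375+0+15·19·22=24645 → min 24645 | A_2..A_5: k=2: 0+9823+30·25·11=18073; k=3: 14250+4598+30·19·11=25118; k=4: 26790+0+30·22·11=34050 → min 18073 | A_3..A_6: k=3: 0+9405+25·19·23=20330; k=4: 10450+5566+25·22·23=28666; k=5: 9823+0+25·11·23=16148 → min 16148.
Length 5: A_1..A_5: k=1: 0+18073+15·30·11=23023; k=2: 11250+9823+15·25·11=25198; k=3: 18375+4598+15·19·11=26108; k=4: 24645+0+15·22·11=28275 → min 23023 | A_2..A_6: k=2: 0+16148+30·25·23=33398; k=3: 14250+9405+30·19·23=36765; k=4: 26790+5566+30·22·23=47536; k=5: 18073+0+30·11·23=25663 → min 25663.
Length 6: A_1..A_6: k=1: 0+25663+15·30·23=36013; k=2: 11250+16148+15·25·23=36023; k=3: 18375+9405+15·19·23=34335; k=4: 24645+5566+15·22·23=37801; k=5: 23023+0+15·11·23=26818 → min 26818.
Optimal order: ((A_1 · (A_2 · (A_3 · (A_4 · A_5)))) · A_6) with cost 26818.

26818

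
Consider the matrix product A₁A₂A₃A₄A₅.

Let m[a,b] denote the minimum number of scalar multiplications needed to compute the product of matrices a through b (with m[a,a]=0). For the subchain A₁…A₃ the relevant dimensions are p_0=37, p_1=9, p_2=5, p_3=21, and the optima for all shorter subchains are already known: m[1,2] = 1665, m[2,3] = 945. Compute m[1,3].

m[1,3] = min over k∈[1,2] of m[1,k]+m[k+1,3]+p_{0}·p_k·p_{3}.
k=1: 0 + 945 + 37·9·21 = 7938; k=2: 1665 + 0 + 37·5·21 = 5550.
Minimum: 5550 at k=2.

5550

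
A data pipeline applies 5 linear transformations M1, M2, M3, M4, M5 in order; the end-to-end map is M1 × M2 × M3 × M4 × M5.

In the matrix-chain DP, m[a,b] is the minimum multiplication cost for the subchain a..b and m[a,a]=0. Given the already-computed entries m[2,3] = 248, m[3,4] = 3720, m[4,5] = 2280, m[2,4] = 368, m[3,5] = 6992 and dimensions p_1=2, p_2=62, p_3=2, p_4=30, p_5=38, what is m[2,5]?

2648

m[2,5] = min over k∈[2,4] of m[2,k]+m[k+1,5]+p_{1}·p_k·p_{5}.
k=2: 0 + 6992 + 2·62·38 = 11704; k=3: 248 + 2280 + 2·2·38 = 2680; k=4: 368 + 0 + 2·30·38 = 2648.
Minimum: 2648 at k=4.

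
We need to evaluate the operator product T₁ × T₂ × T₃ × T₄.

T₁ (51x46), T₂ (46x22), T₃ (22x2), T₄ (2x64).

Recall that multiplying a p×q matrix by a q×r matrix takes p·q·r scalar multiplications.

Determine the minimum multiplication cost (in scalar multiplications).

13244

Adjacent pairs: T₁T₂ = 51·46·22 = 51612; T₂T₃ = 46·22·2 = 2024; T₃T₄ = 22·2·64 = 2816.
Length 3: T₁..T₃: k=1: 0+2024+51·46·2=6716; k=2: 51612+0+51·22·2=53856 → min 6716 | T₂..T₄: k=2: 0+2816+46·22·64=67584; k=3: 2024+0+46·2·64=7912 → min 7912.
Length 4: T₁..T₄: k=1: 0+7912+51·46·64=158056; k=2: 51612+2816+51·22·64=126236; k=3: 6716+0+51·2·64=13244 → min 13244.
Optimal order: ((T₁ × (T₂ × T₃)) × T₄) with cost 13244.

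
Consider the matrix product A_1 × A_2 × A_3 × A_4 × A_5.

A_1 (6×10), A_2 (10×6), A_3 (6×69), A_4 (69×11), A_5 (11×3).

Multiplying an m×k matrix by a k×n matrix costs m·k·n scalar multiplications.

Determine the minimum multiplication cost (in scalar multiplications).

3879

Adjacent pairs: A_1A_2 = 6·10·6 = 360; A_2A_3 = 10·6·69 = 4140; A_3A_4 = 6·69·11 = 4554; A_4A_5 = 69·11·3 = 2277.
Length 3: A_1..A_3: k=1: 0+4140+6·10·69=8280; k=2: 360+0+6·6·69=2844 → min 2844 | A_2..A_4: k=2: 0+4554+10·6·11=5214; k=3: 4140+0+10·69·11=11730 → min 5214 | A_3..A_5: k=3: 0+2277+6·69·3=3519; k=4: 4554+0+6·11·3=4752 → min 3519.
Length 4: A_1..A_4: k=1: 0+5214+6·10·11=5874; k=2: 360+4554+6·6·11=5310; k=3: 2844+0+6·69·11=7398 → min 5310 | A_2..A_5: k=2: 0+3519+10·6·3=3699; k=3: 4140+2277+10·69·3=8487; k=4: 5214+0+10·11·3=5544 → min 3699.
Length 5: A_1..A_5: k=1: 0+3699+6·10·3=3879; k=2: 360+3519+6·6·3=3987; k=3: 2844+2277+6·69·3=6363; k=4: 5310+0+6·11·3=5508 → min 3879.
Optimal order: (A_1 × (A_2 × (A_3 × (A_4 × A_5)))) with cost 3879.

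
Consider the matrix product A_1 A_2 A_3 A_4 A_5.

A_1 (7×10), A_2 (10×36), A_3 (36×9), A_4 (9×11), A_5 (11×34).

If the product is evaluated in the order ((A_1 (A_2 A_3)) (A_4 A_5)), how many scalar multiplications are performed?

9378

(A_2 A_3): 10×36 by 36×9 → 10×9, cost 10·36·9 = 3240
(A_1 (A_2 A_3)): 7×10 by 10×9 → 7×9, cost 7·10·9 = 630; cumulative 3870
(A_4 A_5): 9×11 by 11×34 → 9×34, cost 9·11·34 = 3366
((A_1 (A_2 A_3)) (A_4 A_5)): 7×9 by 9×34 → 7×34, cost 7·9·34 = 2142; cumulative 9378
Total: 9378 scalar multiplications.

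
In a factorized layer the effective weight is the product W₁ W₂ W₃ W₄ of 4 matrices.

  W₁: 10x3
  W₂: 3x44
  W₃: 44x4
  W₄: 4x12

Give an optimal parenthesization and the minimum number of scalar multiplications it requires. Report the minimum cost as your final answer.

1032

Adjacent pairs: W₁W₂ = 10·3·44 = 1320; W₂W₃ = 3·44·4 = 528; W₃W₄ = 44·4·12 = 2112.
Length 3: W₁..W₃: k=1: 0+528+10·3·4=648; k=2: 1320+0+10·44·4=3080 → min 648 | W₂..W₄: k=2: 0+2112+3·44·12=3696; k=3: 528+0+3·4·12=672 → min 672.
Length 4: W₁..W₄: k=1: 0+672+10·3·12=1032; k=2: 1320+2112+10·44·12=8712; k=3: 648+0+10·4·12=1128 → min 1032.
Optimal parenthesization: (W₁ ((W₂ W₃) W₄)) with cost 1032.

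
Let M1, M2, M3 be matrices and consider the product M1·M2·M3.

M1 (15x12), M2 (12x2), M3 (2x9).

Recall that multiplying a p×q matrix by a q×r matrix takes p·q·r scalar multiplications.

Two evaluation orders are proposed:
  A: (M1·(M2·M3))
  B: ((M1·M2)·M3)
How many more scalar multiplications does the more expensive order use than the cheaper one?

1206

Order A = (M1·(M2·M3)): (M2·M3): 12×2 by 2×9 → 12×9, cost 12·2·9 = 216; (M1·(M2·M3)): 15×12 by 12×9 → 15×9, cost 15·12·9 = 1620; cumulative 1836. Total 1836.
Order B = ((M1·M2)·M3): (M1·M2): 15×12 by 12×2 → 15×2, cost 15·12·2 = 360; ((M1·M2)·M3): 15×2 by 2×9 → 15×9, cost 15·2·9 = 270; cumulative 630. Total 630.
Difference: |1836 − 630| = 1206.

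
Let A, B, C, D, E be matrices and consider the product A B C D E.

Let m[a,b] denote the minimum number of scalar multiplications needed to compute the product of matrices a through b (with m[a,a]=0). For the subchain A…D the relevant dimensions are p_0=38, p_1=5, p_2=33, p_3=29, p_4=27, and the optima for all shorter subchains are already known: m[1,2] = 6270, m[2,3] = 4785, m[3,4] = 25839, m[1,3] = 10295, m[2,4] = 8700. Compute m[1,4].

m[1,4] = min over k∈[1,3] of m[1,k]+m[k+1,4]+p_{0}·p_k·p_{4}.
k=1: 0 + 8700 + 38·5·27 = 13830; k=2: 6270 + 25839 + 38·33·27 = 65967; k=3: 10295 + 0 + 38·29·27 = 40049.
Minimum: 13830 at k=1.

13830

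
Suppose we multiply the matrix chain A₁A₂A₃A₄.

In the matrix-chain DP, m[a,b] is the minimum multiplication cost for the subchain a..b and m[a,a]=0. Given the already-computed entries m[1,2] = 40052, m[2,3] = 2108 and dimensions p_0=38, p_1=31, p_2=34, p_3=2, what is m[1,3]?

m[1,3] = min over k∈[1,2] of m[1,k]+m[k+1,3]+p_{0}·p_k·p_{3}.
k=1: 0 + 2108 + 38·31·2 = 4464; k=2: 40052 + 0 + 38·34·2 = 42636.
Minimum: 4464 at k=1.

4464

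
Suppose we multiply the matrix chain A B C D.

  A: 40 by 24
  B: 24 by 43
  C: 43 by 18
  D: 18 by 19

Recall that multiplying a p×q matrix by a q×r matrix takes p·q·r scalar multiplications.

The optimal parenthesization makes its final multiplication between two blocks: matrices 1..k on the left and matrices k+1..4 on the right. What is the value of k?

Adjacent pairs: AB = 40·24·43 = 41280; BC = 24·43·18 = 18576; CD = 43·18·19 = 14706.
Length 3: A..C: k=1: 0+18576+40·24·18=35856; k=2: 41280+0+40·43·18=72240 → min 35856 | B..D: k=2: 0+14706+24·43·19=34314; k=3: 18576+0+24·18·19=26784 → min 26784.
Top-level splits: k=1: (A..A)·(B..D) → 0+26784+40·24·19 = 45024; k=2: (A..B)·(C..D) → 41280+14706+40·43·19 = 88666; k=3: (A..C)·(D..D) → 35856+0+40·18·19 = 49536.
Best split is after A, i.e. k = 1.

1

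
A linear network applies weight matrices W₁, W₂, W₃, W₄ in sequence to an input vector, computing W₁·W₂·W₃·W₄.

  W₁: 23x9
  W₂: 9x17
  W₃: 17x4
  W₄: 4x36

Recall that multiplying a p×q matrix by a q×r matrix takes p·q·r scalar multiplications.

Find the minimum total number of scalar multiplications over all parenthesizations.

Adjacent pairs: W₁W₂ = 23·9·17 = 3519; W₂W₃ = 9·17·4 = 612; W₃W₄ = 17·4·36 = 2448.
Length 3: W₁..W₃: k=1: 0+612+23·9·4=1440; k=2: 3519+0+23·17·4=5083 → min 1440 | W₂..W₄: k=2: 0+2448+9·17·36=7956; k=3: 612+0+9·4·36=1908 → min 1908.
Length 4: W₁..W₄: k=1: 0+1908+23·9·36=9360; k=2: 3519+2448+23·17·36=20043; k=3: 1440+0+23·4·36=4752 → min 4752.
Optimal order: ((W₁·(W₂·W₃))·W₄) with cost 4752.

4752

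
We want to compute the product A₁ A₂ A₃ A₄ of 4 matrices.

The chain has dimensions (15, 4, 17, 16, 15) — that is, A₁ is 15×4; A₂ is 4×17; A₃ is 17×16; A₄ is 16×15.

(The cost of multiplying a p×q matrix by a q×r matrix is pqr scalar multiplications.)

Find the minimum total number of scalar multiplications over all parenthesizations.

2948

Adjacent pairs: A₁A₂ = 15·4·17 = 1020; A₂A₃ = 4·17·16 = 1088; A₃A₄ = 17·16·15 = 4080.
Length 3: A₁..A₃: k=1: 0+1088+15·4·16=2048; k=2: 1020+0+15·17·16=5100 → min 2048 | A₂..A₄: k=2: 0+4080+4·17·15=5100; k=3: 1088+0+4·16·15=2048 → min 2048.
Length 4: A₁..A₄: k=1: 0+2048+15·4·15=2948; k=2: 1020+4080+15·17·15=8925; k=3: 2048+0+15·16·15=5648 → min 2948.
Optimal order: (A₁ ((A₂ A₃) A₄)) with cost 2948.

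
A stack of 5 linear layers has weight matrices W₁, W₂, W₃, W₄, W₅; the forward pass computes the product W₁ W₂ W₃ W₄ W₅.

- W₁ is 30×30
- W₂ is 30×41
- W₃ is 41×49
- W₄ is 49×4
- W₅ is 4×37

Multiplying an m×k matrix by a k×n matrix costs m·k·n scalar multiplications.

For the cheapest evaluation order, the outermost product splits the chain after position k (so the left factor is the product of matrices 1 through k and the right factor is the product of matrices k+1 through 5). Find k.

Adjacent pairs: W₁W₂ = 30·30·41 = 36900; W₂W₃ = 30·41·49 = 60270; W₃W₄ = 41·49·4 = 8036; W₄W₅ = 49·4·37 = 7252.
Length 3: W₁..W₃: k=1: 0+60270+30·30·49=104370; k=2: 36900+0+30·41·49=97170 → min 97170 | W₂..W₄: k=2: 0+8036+30·41·4=12956; k=3: 60270+0+30·49·4=66150 → min 12956 | W₃..W₅: k=3: 0+7252+41·49·37=81585; k=4: 8036+0+41·4·37=14104 → min 14104.
Length 4: W₁..W₄: k=1: 0+12956+30·30·4=16556; k=2: 36900+8036+30·41·4=49856; k=3: 97170+0+30·49·4=103050 → min 16556 | W₂..W₅: k=2: 0+14104+30·41·37=59614; k=3: 60270+7252+30·49·37=121912; k=4: 12956+0+30·4·37=17396 → min 17396.
Top-level splits: k=1: (W₁..W₁)·(W₂..W₅) → 0+17396+30·30·37 = 50696; k=2: (W₁..W₂)·(W₃..W₅) → 36900+14104+30·41·37 = 96514; k=3: (W₁..W₃)·(W₄..W₅) → 97170+7252+30·49·37 = 158812; k=4: (W₁..W₄)·(W₅..W₅) → 16556+0+30·4·37 = 20996.
Best split is after W₄, i.e. k = 4.

4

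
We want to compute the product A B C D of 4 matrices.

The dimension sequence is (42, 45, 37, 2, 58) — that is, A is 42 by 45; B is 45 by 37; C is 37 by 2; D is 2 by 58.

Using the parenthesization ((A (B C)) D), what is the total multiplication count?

11982

(B C): 45×37 by 37×2 → 45×2, cost 45·37·2 = 3330
(A (B C)): 42×45 by 45×2 → 42×2, cost 42·45·2 = 3780; cumulative 7110
((A (B C)) D): 42×2 by 2×58 → 42×58, cost 42·2·58 = 4872; cumulative 11982
Total: 11982 scalar multiplications.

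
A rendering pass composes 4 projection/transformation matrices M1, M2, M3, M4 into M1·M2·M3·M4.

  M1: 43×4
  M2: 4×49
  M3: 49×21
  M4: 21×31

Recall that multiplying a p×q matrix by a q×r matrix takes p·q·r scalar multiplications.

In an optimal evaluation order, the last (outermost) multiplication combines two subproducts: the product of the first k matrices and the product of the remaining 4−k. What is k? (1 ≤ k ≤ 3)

Adjacent pairs: M1M2 = 43·4·49 = 8428; M2M3 = 4·49·21 = 4116; M3M4 = 49·21·31 = 31899.
Length 3: M1..M3: k=1: 0+4116+43·4·21=7728; k=2: 8428+0+43·49·21=52675 → min 7728 | M2..M4: k=2: 0+31899+4·49·31=37975; k=3: 4116+0+4·21·31=6720 → min 6720.
Top-level splits: k=1: (M1..M1)·(M2..M4) → 0+6720+43·4·31 = 12052; k=2: (M1..M2)·(M3..M4) → 8428+31899+43·49·31 = 105644; k=3: (M1..M3)·(M4..M4) → 7728+0+43·21·31 = 35721.
Best split is after M1, i.e. k = 1.

1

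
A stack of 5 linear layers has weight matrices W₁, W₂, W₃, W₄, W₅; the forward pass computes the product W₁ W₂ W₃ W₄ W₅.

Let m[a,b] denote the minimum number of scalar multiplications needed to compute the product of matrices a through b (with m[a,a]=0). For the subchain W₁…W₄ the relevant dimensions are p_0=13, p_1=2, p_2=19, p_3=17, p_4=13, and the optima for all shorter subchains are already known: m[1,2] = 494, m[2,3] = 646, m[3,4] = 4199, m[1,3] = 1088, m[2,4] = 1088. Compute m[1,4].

1426

m[1,4] = min over k∈[1,3] of m[1,k]+m[k+1,4]+p_{0}·p_k·p_{4}.
k=1: 0 + 1088 + 13·2·13 = 1426; k=2: 494 + 4199 + 13·19·13 = 7904; k=3: 1088 + 0 + 13·17·13 = 3961.
Minimum: 1426 at k=1.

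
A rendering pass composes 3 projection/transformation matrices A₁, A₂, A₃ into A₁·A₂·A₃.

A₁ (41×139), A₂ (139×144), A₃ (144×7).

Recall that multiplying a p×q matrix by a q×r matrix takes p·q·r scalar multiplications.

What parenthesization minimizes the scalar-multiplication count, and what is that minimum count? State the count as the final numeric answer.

(A₁·(A₂·A₃)): cost 180005.
((A₁·A₂)·A₃): cost 861984.
Optimal: (A₁·(A₂·A₃)) with cost 180005.

180005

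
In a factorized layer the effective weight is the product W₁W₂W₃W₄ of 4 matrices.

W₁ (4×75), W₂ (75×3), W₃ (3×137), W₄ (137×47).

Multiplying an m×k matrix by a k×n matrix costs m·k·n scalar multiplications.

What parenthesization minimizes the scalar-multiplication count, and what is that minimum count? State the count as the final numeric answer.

Adjacent pairs: W₁W₂ = 4·75·3 = 900; W₂W₃ = 75·3·137 = 30825; W₃W₄ = 3·137·47 = 19317.
Length 3: W₁..W₃: k=1: 0+30825+4·75·137=71925; k=2: 900+0+4·3·137=2544 → min 2544 | W₂..W₄: k=2: 0+19317+75·3·47=29892; k=3: 30825+0+75·137·47=513750 → min 29892.
Length 4: W₁..W₄: k=1: 0+29892+4·75·47=43992; k=2: 900+19317+4·3·47=20781; k=3: 2544+0+4·137·47=28300 → min 20781.
Optimal parenthesization: ((W₁W₂)(W₃W₄)) with cost 20781.

20781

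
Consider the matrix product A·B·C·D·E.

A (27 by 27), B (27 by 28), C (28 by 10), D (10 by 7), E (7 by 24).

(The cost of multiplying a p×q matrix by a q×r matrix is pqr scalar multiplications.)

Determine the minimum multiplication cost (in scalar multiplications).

16891

Adjacent pairs: AB = 27·27·28 = 20412; BC = 27·28·10 = 7560; CD = 28·10·7 = 1960; DE = 10·7·24 = 1680.
Length 3: A..C: k=1: 0+7560+27·27·10=14850; k=2: 20412+0+27·28·10=27972 → min 14850 | B..D: k=2: 0+1960+27·28·7=7252; k=3: 7560+0+27·10·7=9450 → min 7252 | C..E: k=3: 0+1680+28·10·24=8400; k=4: 1960+0+28·7·24=6664 → min 6664.
Length 4: A..D: k=1: 0+7252+27·27·7=12355; k=2: 20412+1960+27·28·7=27664; k=3: 14850+0+27·10·7=16740 → min 12355 | B..E: k=2: 0+6664+27·28·24=24808; k=3: 7560+1680+27·10·24=15720; k=4: 7252+0+27·7·24=11788 → min 11788.
Length 5: A..E: k=1: 0+11788+27·27·24=29284; k=2: 20412+6664+27·28·24=45220; k=3: 14850+1680+27·10·24=23010; k=4: 12355+0+27·7·24=16891 → min 16891.
Optimal order: ((A·(B·(C·D)))·E) with cost 16891.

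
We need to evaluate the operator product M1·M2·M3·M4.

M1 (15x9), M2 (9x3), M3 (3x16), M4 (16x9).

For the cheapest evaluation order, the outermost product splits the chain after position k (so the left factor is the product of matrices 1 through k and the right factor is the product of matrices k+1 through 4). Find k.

Adjacent pairs: M1M2 = 15·9·3 = 405; M2M3 = 9·3·16 = 432; M3M4 = 3·16·9 = 432.
Length 3: M1..M3: k=1: 0+432+15·9·16=2592; k=2: 405+0+15·3·16=1125 → min 1125 | M2..M4: k=2: 0+432+9·3·9=675; k=3: 432+0+9·16·9=1728 → min 675.
Top-level splits: k=1: (M1..M1)·(M2..M4) → 0+675+15·9·9 = 1890; k=2: (M1..M2)·(M3..M4) → 405+432+15·3·9 = 1242; k=3: (M1..M3)·(M4..M4) → 1125+0+15·16·9 = 3285.
Best split is after M2, i.e. k = 2.

2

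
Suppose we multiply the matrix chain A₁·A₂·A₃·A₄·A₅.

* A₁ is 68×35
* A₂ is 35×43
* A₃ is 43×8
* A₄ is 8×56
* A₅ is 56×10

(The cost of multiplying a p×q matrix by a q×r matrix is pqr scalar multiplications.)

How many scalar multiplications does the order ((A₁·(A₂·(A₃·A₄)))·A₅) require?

(A₃·A₄): 43×8 by 8×56 → 43×56, cost 43·8·56 = 19264
(A₂·(A₃·A₄)): 35×43 by 43×56 → 35×56, cost 35·43·56 = 84280; cumulative 103544
(A₁·(A₂·(A₃·A₄))): 68×35 by 35×56 → 68×56, cost 68·35·56 = 133280; cumulative 236824
((A₁·(A₂·(A₃·A₄)))·A₅): 68×56 by 56×10 → 68×10, cost 68·56·10 = 38080; cumulative 274904
Total: 274904 scalar multiplications.

274904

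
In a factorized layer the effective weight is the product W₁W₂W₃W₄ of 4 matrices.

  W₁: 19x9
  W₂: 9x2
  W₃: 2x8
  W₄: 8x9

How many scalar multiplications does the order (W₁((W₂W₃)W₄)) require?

(W₂W₃): 9×2 by 2×8 → 9×8, cost 9·2·8 = 144
((W₂W₃)W₄): 9×8 by 8×9 → 9×9, cost 9·8·9 = 648; cumulative 792
(W₁((W₂W₃)W₄)): 19×9 by 9×9 → 19×9, cost 19·9·9 = 1539; cumulative 2331
Total: 2331 scalar multiplications.

2331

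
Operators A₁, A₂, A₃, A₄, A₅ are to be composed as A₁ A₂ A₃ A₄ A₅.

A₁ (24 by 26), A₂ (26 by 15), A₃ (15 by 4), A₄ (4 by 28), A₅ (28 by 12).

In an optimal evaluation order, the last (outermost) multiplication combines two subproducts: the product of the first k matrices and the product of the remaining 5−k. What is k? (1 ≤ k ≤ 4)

Adjacent pairs: A₁A₂ = 24·26·15 = 9360; A₂A₃ = 26·15·4 = 1560; A₃A₄ = 15·4·28 = 1680; A₄A₅ = 4·28·12 = 1344.
Length 3: A₁..A₃: k=1: 0+1560+24·26·4=4056; k=2: 9360+0+24·15·4=10800 → min 4056 | A₂..A₄: k=2: 0+1680+26·15·28=12600; k=3: 1560+0+26·4·28=4472 → min 4472 | A₃..A₅: k=3: 0+1344+15·4·12=2064; k=4: 1680+0+15·28·12=6720 → min 2064.
Length 4: A₁..A₄: k=1: 0+4472+24·26·28=21944; k=2: 9360+1680+24·15·28=21120; k=3: 4056+0+24·4·28=6744 → min 6744 | A₂..A₅: k=2: 0+2064+26·15·12=6744; k=3: 1560+1344+26·4·12=4152; k=4: 4472+0+26·28·12=13208 → min 4152.
Top-level splits: k=1: (A₁..A₁)·(A₂..A₅) → 0+4152+24·26·12 = 11640; k=2: (A₁..A₂)·(A₃..A₅) → 9360+2064+24·15·12 = 15744; k=3: (A₁..A₃)·(A₄..A₅) → 4056+1344+24·4·12 = 6552; k=4: (A₁..A₄)·(A₅..A₅) → 6744+0+24·28·12 = 14808.
Best split is after A₃, i.e. k = 3.

3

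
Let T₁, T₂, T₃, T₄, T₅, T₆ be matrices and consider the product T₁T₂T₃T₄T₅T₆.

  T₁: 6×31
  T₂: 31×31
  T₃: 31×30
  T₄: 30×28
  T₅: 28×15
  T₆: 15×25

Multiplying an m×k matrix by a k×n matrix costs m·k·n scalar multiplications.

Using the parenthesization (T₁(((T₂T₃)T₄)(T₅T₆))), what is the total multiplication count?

91720

(T₂T₃): 31×31 by 31×30 → 31×30, cost 31·31·30 = 28830
((T₂T₃)T₄): 31×30 by 30×28 → 31×28, cost 31·30·28 = 26040; cumulative 54870
(T₅T₆): 28×15 by 15×25 → 28×25, cost 28·15·25 = 10500
(((T₂T₃)T₄)(T₅T₆)): 31×28 by 28×25 → 31×25, cost 31·28·25 = 21700; cumulative 87070
(T₁(((T₂T₃)T₄)(T₅T₆))): 6×31 by 31×25 → 6×25, cost 6·31·25 = 4650; cumulative 91720
Total: 91720 scalar multiplications.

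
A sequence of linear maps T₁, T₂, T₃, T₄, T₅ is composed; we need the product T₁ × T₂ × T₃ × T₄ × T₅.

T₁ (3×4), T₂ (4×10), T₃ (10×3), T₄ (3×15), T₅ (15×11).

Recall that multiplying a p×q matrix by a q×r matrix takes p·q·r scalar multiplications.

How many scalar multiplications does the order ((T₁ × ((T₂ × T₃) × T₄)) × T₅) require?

975

(T₂ × T₃): 4×10 by 10×3 → 4×3, cost 4·10·3 = 120
((T₂ × T₃) × T₄): 4×3 by 3×15 → 4×15, cost 4·3·15 = 180; cumulative 300
(T₁ × ((T₂ × T₃) × T₄)): 3×4 by 4×15 → 3×15, cost 3·4·15 = 180; cumulative 480
((T₁ × ((T₂ × T₃) × T₄)) × T₅): 3×15 by 15×11 → 3×11, cost 3·15·11 = 495; cumulative 975
Total: 975 scalar multiplications.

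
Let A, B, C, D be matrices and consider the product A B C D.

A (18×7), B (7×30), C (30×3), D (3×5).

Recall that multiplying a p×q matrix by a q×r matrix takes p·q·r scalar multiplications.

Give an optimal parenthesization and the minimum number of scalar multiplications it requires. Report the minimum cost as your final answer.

Adjacent pairs: AB = 18·7·30 = 3780; BC = 7·30·3 = 630; CD = 30·3·5 = 450.
Length 3: A..C: k=1: 0+630+18·7·3=1008; k=2: 3780+0+18·30·3=5400 → min 1008 | B..D: k=2: 0+450+7·30·5=1500; k=3: 630+0+7·3·5=735 → min 735.
Length 4: A..D: k=1: 0+735+18·7·5=1365; k=2: 3780+450+18·30·5=6930; k=3: 1008+0+18·3·5=1278 → min 1278.
Optimal parenthesization: ((A (B C)) D) with cost 1278.

1278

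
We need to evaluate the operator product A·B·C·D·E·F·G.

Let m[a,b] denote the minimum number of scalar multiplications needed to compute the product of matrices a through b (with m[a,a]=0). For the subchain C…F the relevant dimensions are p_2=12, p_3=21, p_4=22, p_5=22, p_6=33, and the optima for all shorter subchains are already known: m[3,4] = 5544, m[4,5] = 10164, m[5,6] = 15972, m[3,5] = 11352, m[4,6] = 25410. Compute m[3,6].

20064

m[3,6] = min over k∈[3,5] of m[3,k]+m[k+1,6]+p_{2}·p_k·p_{6}.
k=3: 0 + 25410 + 12·21·33 = 33726; k=4: 5544 + 15972 + 12·22·33 = 30228; k=5: 11352 + 0 + 12·22·33 = 20064.
Minimum: 20064 at k=5.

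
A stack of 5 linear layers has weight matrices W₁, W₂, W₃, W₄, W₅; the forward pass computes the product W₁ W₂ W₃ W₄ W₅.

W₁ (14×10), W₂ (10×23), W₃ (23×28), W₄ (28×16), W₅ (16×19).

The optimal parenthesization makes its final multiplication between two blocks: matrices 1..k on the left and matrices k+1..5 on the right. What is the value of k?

1

Adjacent pairs: W₁W₂ = 14·10·23 = 3220; W₂W₃ = 10·23·28 = 6440; W₃W₄ = 23·28·16 = 10304; W₄W₅ = 28·16·19 = 8512.
Length 3: W₁..W₃: k=1: 0+6440+14·10·28=10360; k=2: 3220+0+14·23·28=12236 → min 10360 | W₂..W₄: k=2: 0+10304+10·23·16=13984; k=3: 6440+0+10·28·16=10920 → min 10920 | W₃..W₅: k=3: 0+8512+23·28·19=20748; k=4: 10304+0+23·16·19=17296 → min 17296.
Length 4: W₁..W₄: k=1: 0+10920+14·10·16=13160; k=2: 3220+10304+14·23·16=18676; k=3: 10360+0+14·28·16=16632 → min 13160 | W₂..W₅: k=2: 0+17296+10·23·19=21666; k=3: 6440+8512+10·28·19=20272; k=4: 10920+0+10·16·19=13960 → min 13960.
Top-level splits: k=1: (W₁..W₁)·(W₂..W₅) → 0+13960+14·10·19 = 16620; k=2: (W₁..W₂)·(W₃..W₅) → 3220+17296+14·23·19 = 26634; k=3: (W₁..W₃)·(W₄..W₅) → 10360+8512+14·28·19 = 26320; k=4: (W₁..W₄)·(W₅..W₅) → 13160+0+14·16·19 = 17416.
Best split is after W₁, i.e. k = 1.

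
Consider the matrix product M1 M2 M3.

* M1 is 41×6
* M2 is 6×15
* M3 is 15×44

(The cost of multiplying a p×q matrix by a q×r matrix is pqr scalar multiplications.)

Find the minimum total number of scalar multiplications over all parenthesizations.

14784

Order (M1 (M2 M3)): (M2 M3): 6×15 by 15×44 → 6×44, cost 6·15·44 = 3960; (M1 (M2 M3)): 41×6 by 6×44 → 41×44, cost 41·6·44 = 10824; cumulative 14784. Total 14784.
Order ((M1 M2) M3): (M1 M2): 41×6 by 6×15 → 41×15, cost 41·6·15 = 3690; ((M1 M2) M3): 41×15 by 15×44 → 41×44, cost 41·15·44 = 27060; cumulative 30750. Total 30750.
Minimum: 14784.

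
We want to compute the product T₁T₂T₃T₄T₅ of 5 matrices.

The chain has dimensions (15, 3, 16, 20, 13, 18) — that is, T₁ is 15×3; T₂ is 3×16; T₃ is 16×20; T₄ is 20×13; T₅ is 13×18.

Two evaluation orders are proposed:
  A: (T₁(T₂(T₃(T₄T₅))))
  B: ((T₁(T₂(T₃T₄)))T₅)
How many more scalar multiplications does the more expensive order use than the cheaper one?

3235

Order A = (T₁(T₂(T₃(T₄T₅)))): (T₄T₅): 20×13 by 13×18 → 20×18, cost 20·13·18 = 4680; (T₃(T₄T₅)): 16×20 by 20×18 → 16×18, cost 16·20·18 = 5760; cumulative 10440; (T₂(T₃(T₄T₅))): 3×16 by 16×18 → 3×18, cost 3·16·18 = 864; cumulative 11304; (T₁(T₂(T₃(T₄T₅)))): 15×3 by 3×18 → 15×18, cost 15·3·18 = 810; cumulative 12114. Total 12114.
Order B = ((T₁(T₂(T₃T₄)))T₅): (T₃T₄): 16×20 by 20×13 → 16×13, cost 16·20·13 = 4160; (T₂(T₃T₄)): 3×16 by 16×13 → 3×13, cost 3·16·13 = 624; cumulative 4784; (T₁(T₂(T₃T₄))): 15×3 by 3×13 → 15×13, cost 15·3·13 = 585; cumulative 5369; ((T₁(T₂(T₃T₄)))T₅): 15×13 by 13×18 → 15×18, cost 15·13·18 = 3510; cumulative 8879. Total 8879.
Difference: |12114 − 8879| = 3235.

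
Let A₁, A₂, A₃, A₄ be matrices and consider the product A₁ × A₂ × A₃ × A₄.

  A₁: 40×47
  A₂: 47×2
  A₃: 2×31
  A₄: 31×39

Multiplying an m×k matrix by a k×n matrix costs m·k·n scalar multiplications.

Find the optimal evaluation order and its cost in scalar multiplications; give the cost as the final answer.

9298

Adjacent pairs: A₁A₂ = 40·47·2 = 3760; A₂A₃ = 47·2·31 = 2914; A₃A₄ = 2·31·39 = 2418.
Length 3: A₁..A₃: k=1: 0+2914+40·47·31=61194; k=2: 3760+0+40·2·31=6240 → min 6240 | A₂..A₄: k=2: 0+2418+47·2·39=6084; k=3: 2914+0+47·31·39=59737 → min 6084.
Length 4: A₁..A₄: k=1: 0+6084+40·47·39=79404; k=2: 3760+2418+40·2·39=9298; k=3: 6240+0+40·31·39=54600 → min 9298.
Optimal parenthesization: ((A₁ × A₂) × (A₃ × A₄)) with cost 9298.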